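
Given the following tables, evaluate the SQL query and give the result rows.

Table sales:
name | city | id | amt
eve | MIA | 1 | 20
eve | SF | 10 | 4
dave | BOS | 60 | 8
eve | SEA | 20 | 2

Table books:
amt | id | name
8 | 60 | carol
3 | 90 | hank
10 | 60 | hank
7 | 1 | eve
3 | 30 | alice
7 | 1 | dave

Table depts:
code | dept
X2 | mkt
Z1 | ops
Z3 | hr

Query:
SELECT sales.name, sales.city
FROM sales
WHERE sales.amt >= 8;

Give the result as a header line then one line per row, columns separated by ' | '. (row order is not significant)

== RESULT ==
sales.name | sales.city
eve | MIA
dave | BOS

Derivation:
After WHERE (2 rows):
sales.name | sales.city | sales.id | sales.amt
eve | MIA | 1 | 20
dave | BOS | 60 | 8
After SELECT (2 rows):
sales.name | sales.city
eve | MIA
dave | BOS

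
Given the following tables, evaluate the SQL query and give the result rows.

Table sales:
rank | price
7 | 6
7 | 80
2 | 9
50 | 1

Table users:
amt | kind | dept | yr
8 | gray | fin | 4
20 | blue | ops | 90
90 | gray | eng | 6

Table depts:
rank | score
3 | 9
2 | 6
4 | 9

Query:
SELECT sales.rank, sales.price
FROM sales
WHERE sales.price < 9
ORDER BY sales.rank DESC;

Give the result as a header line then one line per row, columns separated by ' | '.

== RESULT ==
sales.rank | sales.price
50 | 1
7 | 6

Derivation:
After WHERE (2 rows):
sales.rank | sales.price
7 | 6
50 | 1
After SELECT (2 rows):
sales.rank | sales.price
7 | 6
50 | 1
After ORDER BY (2 rows):
sales.rank | sales.price
50 | 1
7 | 6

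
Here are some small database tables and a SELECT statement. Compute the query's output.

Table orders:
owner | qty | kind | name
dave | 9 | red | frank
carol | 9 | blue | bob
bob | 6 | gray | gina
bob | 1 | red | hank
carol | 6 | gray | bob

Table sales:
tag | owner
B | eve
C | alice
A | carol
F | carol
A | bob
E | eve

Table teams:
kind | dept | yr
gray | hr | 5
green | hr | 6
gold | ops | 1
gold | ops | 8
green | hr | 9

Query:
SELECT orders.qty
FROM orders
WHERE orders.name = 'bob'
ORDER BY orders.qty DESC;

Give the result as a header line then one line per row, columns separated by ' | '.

== RESULT ==
orders.qty
9
6

Derivation:
After WHERE (2 rows):
orders.owner | orders.qty | orders.kind | orders.name
carol | 9 | blue | bob
carol | 6 | gray | bob
After SELECT (2 rows):
orders.qty
9
6
After ORDER BY (2 rows):
orders.qty
9
6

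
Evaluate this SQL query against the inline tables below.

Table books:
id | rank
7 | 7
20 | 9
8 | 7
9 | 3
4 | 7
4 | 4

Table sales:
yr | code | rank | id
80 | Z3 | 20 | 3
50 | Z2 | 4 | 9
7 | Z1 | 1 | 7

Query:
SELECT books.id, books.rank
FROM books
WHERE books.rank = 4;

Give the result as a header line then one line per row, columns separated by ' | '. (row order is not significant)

After WHERE (1 rows):
books.id | books.rank
4 | 4
After SELECT (1 rows):
books.id | books.rank
4 | 4

== RESULT ==
books.id | books.rank
4 | 4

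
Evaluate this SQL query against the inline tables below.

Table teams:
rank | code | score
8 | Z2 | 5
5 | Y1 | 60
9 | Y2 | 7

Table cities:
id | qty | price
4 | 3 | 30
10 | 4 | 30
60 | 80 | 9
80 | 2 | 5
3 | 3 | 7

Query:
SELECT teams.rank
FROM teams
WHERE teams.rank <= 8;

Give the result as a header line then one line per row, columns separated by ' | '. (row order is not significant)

After WHERE (2 rows):
teams.rank | teams.code | teams.score
8 | Z2 | 5
5 | Y1 | 60
After SELECT (2 rows):
teams.rank
8
5

== RESULT ==
teams.rank
8
5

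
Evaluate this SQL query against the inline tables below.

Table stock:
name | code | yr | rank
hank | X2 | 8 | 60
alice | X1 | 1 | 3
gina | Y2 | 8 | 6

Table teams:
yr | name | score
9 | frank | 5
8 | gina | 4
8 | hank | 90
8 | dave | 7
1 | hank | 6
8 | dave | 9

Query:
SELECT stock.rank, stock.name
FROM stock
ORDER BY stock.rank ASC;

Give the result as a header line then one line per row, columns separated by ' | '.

== RESULT ==
stock.rank | stock.name
3 | alice
6 | gina
60 | hank

Derivation:
After SELECT (3 rows):
stock.rank | stock.name
60 | hank
3 | alice
6 | gina
After ORDER BY (3 rows):
stock.rank | stock.name
3 | alice
6 | gina
60 | hank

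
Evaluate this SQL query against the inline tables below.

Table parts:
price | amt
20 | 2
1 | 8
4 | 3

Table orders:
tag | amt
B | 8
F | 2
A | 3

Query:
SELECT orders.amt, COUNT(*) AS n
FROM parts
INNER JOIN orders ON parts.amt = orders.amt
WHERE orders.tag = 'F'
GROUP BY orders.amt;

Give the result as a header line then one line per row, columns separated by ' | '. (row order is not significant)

== RESULT ==
orders.amt | n
2 | 1

Derivation:
After JOIN orders (3 rows):
parts.price | parts.amt | orders.tag | orders.amt
20 | 2 | F | 2
1 | 8 | B | 8
4 | 3 | A | 3
After WHERE (1 rows):
parts.price | parts.amt | orders.tag | orders.amt
20 | 2 | F | 2
After GROUP BY (1 rows):
orders.amt | n
2 | 1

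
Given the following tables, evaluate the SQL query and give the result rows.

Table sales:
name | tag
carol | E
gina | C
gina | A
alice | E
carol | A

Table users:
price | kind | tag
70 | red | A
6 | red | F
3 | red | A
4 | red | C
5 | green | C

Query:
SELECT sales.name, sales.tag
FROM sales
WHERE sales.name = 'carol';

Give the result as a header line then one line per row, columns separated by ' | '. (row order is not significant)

After WHERE (2 rows):
sales.name | sales.tag
carol | E
carol | A
After SELECT (2 rows):
sales.name | sales.tag
carol | E
carol | A

== RESULT ==
sales.name | sales.tag
carol | E
carol | A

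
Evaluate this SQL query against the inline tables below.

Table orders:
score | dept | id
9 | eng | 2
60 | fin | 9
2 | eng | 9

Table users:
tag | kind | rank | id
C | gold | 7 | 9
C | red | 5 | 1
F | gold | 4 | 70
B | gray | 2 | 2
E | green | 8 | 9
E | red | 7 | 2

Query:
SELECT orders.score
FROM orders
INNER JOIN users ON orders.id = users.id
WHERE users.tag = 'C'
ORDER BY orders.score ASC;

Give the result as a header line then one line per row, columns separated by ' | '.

== RESULT ==
orders.score
2
60

Derivation:
After JOIN users (6 rows):
orders.score | orders.dept | orders.id | users.tag | users.kind | users.rank | users.id
9 | eng | 2 | B | gray | 2 | 2
9 | eng | 2 | E | red | 7 | 2
60 | fin | 9 | C | gold | 7 | 9
60 | fin | 9 | E | green | 8 | 9
2 | eng | 9 | C | gold | 7 | 9
2 | eng | 9 | E | green | 8 | 9
After WHERE (2 rows):
orders.score | orders.dept | orders.id | users.tag | users.kind | users.rank | users.id
60 | fin | 9 | C | gold | 7 | 9
2 | eng | 9 | C | gold | 7 | 9
After SELECT (2 rows):
orders.score
60
2
After ORDER BY (2 rows):
orders.score
2
60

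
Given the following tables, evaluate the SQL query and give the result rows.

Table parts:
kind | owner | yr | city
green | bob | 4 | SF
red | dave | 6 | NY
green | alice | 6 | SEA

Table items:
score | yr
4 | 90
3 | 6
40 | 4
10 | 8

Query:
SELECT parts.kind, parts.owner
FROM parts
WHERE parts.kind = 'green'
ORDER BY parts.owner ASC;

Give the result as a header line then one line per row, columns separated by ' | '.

After WHERE (2 rows):
parts.kind | parts.owner | parts.yr | parts.city
green | bob | 4 | SF
green | alice | 6 | SEA
After SELECT (2 rows):
parts.kind | parts.owner
green | bob
green | alice
After ORDER BY (2 rows):
parts.kind | parts.owner
green | alice
green | bob

== RESULT ==
parts.kind | parts.owner
green | alice
green | bob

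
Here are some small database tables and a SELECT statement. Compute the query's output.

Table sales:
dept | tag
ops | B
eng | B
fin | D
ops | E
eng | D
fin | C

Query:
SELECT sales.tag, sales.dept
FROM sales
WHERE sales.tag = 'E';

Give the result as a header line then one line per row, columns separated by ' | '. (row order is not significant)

After WHERE (1 rows):
sales.dept | sales.tag
ops | E
After SELECT (1 rows):
sales.tag | sales.dept
E | ops

== RESULT ==
sales.tag | sales.dept
E | ops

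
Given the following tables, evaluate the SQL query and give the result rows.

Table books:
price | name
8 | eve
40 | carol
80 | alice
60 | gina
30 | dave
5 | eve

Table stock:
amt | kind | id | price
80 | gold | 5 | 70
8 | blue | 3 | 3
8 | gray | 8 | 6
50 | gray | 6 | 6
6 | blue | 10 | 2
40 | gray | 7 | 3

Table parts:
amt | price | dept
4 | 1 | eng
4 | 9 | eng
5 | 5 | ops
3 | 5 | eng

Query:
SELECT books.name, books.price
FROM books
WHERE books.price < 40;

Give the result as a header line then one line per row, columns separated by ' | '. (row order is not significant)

== RESULT ==
books.name | books.price
eve | 8
dave | 30
eve | 5

Derivation:
After WHERE (3 rows):
books.price | books.name
8 | eve
30 | dave
5 | eve
After SELECT (3 rows):
books.name | books.price
eve | 8
dave | 30
eve | 5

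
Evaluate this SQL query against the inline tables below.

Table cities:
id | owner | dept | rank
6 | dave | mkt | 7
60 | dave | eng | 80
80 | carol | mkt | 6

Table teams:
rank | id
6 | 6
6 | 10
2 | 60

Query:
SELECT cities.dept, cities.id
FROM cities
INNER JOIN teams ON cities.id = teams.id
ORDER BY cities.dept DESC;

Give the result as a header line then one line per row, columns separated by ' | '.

After JOIN teams (2 rows):
cities.id | cities.owner | cities.dept | cities.rank | teams.rank | teams.id
6 | dave | mkt | 7 | 6 | 6
60 | dave | eng | 80 | 2 | 60
After SELECT (2 rows):
cities.dept | cities.id
mkt | 6
eng | 60
After ORDER BY (2 rows):
cities.dept | cities.id
mkt | 6
eng | 60

== RESULT ==
cities.dept | cities.id
mkt | 6
eng | 60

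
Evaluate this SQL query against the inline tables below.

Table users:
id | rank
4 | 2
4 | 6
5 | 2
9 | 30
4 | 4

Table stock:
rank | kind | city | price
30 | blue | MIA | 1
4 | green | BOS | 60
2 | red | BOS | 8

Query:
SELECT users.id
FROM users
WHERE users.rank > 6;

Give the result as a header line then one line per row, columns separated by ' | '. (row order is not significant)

== RESULT ==
users.id
9

Derivation:
After WHERE (1 rows):
users.id | users.rank
9 | 30
After SELECT (1 rows):
users.id
9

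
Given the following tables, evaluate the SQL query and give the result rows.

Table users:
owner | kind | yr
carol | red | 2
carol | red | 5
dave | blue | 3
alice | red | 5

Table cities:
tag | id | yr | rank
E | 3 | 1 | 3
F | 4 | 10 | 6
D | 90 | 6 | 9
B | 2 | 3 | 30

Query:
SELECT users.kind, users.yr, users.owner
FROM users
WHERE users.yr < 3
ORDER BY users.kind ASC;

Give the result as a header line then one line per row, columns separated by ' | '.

== RESULT ==
users.kind | users.yr | users.owner
red | 2 | carol

Derivation:
After WHERE (1 rows):
users.owner | users.kind | users.yr
carol | red | 2
After SELECT (1 rows):
users.kind | users.yr | users.owner
red | 2 | carol
After ORDER BY (1 rows):
users.kind | users.yr | users.owner
red | 2 | carol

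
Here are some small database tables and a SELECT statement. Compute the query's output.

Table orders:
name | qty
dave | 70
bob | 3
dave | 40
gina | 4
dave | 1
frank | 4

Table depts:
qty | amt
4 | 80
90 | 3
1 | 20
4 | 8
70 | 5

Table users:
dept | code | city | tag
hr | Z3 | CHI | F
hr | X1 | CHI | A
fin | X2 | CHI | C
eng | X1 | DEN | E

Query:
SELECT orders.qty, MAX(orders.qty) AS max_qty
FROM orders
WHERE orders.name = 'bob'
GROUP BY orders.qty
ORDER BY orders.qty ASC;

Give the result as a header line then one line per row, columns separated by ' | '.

== RESULT ==
orders.qty | max_qty
3 | 3

Derivation:
After WHERE (1 rows):
orders.name | orders.qty
bob | 3
After GROUP BY (1 rows):
orders.qty | max_qty
3 | 3
After ORDER BY (1 rows):
orders.qty | max_qty
3 | 3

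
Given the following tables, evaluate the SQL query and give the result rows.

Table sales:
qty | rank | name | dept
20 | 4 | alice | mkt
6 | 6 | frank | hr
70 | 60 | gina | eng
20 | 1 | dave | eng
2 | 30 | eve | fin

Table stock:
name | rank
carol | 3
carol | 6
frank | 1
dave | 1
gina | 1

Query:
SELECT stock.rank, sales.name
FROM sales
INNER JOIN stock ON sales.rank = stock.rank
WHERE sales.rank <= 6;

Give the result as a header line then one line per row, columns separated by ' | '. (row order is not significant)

== RESULT ==
stock.rank | sales.name
6 | frank
1 | dave
1 | dave
1 | dave

Derivation:
After JOIN stock (4 rows):
sales.qty | sales.rank | sales.name | sales.dept | stock.name | stock.rank
6 | 6 | frank | hr | carol | 6
20 | 1 | dave | eng | frank | 1
20 | 1 | dave | eng | dave | 1
20 | 1 | dave | eng | gina | 1
After WHERE (4 rows):
sales.qty | sales.rank | sales.name | sales.dept | stock.name | stock.rank
6 | 6 | frank | hr | carol | 6
20 | 1 | dave | eng | frank | 1
20 | 1 | dave | eng | dave | 1
20 | 1 | dave | eng | gina | 1
After SELECT (4 rows):
stock.rank | sales.name
6 | frank
1 | dave
1 | dave
1 | dave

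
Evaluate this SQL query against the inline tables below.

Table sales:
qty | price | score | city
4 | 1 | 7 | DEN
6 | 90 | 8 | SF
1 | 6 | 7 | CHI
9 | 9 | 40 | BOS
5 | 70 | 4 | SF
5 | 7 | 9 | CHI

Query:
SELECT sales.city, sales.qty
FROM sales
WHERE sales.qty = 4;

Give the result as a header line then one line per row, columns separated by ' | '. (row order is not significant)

After WHERE (1 rows):
sales.qty | sales.price | sales.score | sales.city
4 | 1 | 7 | DEN
After SELECT (1 rows):
sales.city | sales.qty
DEN | 4

== RESULT ==
sales.city | sales.qty
DEN | 4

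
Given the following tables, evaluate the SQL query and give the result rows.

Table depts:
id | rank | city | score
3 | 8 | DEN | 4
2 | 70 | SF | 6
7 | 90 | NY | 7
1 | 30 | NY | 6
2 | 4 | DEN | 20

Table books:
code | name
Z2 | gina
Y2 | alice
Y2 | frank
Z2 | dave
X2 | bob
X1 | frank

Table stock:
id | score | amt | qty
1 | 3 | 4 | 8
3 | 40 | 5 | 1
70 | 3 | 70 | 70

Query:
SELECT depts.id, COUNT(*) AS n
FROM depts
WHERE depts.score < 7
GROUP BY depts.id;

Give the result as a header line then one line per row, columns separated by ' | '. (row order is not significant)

After WHERE (3 rows):
depts.id | depts.rank | depts.city | depts.score
3 | 8 | DEN | 4
2 | 70 | SF | 6
1 | 30 | NY | 6
After GROUP BY (3 rows):
depts.id | n
3 | 1
2 | 1
1 | 1

== RESULT ==
depts.id | n
3 | 1
2 | 1
1 | 1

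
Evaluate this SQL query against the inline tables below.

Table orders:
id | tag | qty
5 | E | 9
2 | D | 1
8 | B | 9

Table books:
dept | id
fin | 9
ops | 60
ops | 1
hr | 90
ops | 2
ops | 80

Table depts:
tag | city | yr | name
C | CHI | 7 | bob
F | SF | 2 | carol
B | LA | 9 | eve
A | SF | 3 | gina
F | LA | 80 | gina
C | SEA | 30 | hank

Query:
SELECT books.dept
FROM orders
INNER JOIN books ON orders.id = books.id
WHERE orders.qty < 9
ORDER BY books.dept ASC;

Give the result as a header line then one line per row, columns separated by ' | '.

== RESULT ==
books.dept
ops

Derivation:
After JOIN books (1 rows):
orders.id | orders.tag | orders.qty | books.dept | books.id
2 | D | 1 | ops | 2
After WHERE (1 rows):
orders.id | orders.tag | orders.qty | books.dept | books.id
2 | D | 1 | ops | 2
After SELECT (1 rows):
books.dept
ops
After ORDER BY (1 rows):
books.dept
ops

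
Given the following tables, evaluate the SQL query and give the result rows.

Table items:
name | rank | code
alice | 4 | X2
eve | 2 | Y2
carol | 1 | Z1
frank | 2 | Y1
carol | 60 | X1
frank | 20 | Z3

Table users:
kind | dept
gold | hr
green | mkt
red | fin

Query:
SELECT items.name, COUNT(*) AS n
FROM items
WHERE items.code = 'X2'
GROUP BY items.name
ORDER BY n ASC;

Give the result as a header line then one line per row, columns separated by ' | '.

== RESULT ==
items.name | n
alice | 1

Derivation:
After WHERE (1 rows):
items.name | items.rank | items.code
alice | 4 | X2
After GROUP BY (1 rows):
items.name | n
alice | 1
After ORDER BY (1 rows):
items.name | n
alice | 1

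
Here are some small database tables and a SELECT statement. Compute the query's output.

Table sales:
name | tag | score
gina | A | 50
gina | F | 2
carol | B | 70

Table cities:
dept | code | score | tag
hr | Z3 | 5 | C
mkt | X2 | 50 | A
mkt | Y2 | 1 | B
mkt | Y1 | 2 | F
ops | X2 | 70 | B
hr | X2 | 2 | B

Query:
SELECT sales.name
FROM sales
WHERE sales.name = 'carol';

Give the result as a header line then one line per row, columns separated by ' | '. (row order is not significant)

After WHERE (1 rows):
sales.name | sales.tag | sales.score
carol | B | 70
After SELECT (1 rows):
sales.name
carol

== RESULT ==
sales.name
carol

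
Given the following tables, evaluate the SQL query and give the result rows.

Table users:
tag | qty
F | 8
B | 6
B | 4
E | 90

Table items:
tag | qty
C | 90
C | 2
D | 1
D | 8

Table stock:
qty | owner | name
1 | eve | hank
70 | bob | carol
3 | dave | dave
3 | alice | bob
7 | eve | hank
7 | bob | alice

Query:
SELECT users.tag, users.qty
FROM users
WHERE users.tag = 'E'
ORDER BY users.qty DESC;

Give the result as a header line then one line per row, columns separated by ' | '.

== RESULT ==
users.tag | users.qty
E | 90

Derivation:
After WHERE (1 rows):
users.tag | users.qty
E | 90
After SELECT (1 rows):
users.tag | users.qty
E | 90
After ORDER BY (1 rows):
users.tag | users.qty
E | 90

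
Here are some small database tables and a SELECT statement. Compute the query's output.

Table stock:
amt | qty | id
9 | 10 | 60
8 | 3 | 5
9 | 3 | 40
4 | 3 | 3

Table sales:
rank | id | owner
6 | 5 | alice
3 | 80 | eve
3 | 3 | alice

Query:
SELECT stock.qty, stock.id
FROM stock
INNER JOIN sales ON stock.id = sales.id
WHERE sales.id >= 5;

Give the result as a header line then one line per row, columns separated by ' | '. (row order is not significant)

After JOIN sales (2 rows):
stock.amt | stock.qty | stock.id | sales.rank | sales.id | sales.owner
8 | 3 | 5 | 6 | 5 | alice
4 | 3 | 3 | 3 | 3 | alice
After WHERE (1 rows):
stock.amt | stock.qty | stock.id | sales.rank | sales.id | sales.owner
8 | 3 | 5 | 6 | 5 | alice
After SELECT (1 rows):
stock.qty | stock.id
3 | 5

== RESULT ==
stock.qty | stock.id
3 | 5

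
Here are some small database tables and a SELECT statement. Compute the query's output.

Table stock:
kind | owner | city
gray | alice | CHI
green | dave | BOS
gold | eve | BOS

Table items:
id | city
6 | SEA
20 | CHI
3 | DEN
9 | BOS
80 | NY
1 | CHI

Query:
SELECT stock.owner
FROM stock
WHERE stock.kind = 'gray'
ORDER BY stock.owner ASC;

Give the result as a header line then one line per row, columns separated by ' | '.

== RESULT ==
stock.owner
alice

Derivation:
After WHERE (1 rows):
stock.kind | stock.owner | stock.city
gray | alice | CHI
After SELECT (1 rows):
stock.owner
alice
After ORDER BY (1 rows):
stock.owner
alice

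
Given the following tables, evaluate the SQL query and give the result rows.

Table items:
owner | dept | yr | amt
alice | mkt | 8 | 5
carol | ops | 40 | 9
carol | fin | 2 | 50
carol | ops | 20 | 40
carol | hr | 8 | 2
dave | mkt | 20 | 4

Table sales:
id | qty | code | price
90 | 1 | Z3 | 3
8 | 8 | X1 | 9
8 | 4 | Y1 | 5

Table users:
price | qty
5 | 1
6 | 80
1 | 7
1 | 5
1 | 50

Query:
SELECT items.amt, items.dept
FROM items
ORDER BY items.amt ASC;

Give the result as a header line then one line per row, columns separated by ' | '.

After SELECT (6 rows):
items.amt | items.dept
5 | mkt
9 | ops
50 | fin
40 | ops
2 | hr
4 | mkt
After ORDER BY (6 rows):
items.amt | items.dept
2 | hr
4 | mkt
5 | mkt
9 | ops
40 | ops
50 | fin

== RESULT ==
items.amt | items.dept
2 | hr
4 | mkt
5 | mkt
9 | ops
40 | ops
50 | fin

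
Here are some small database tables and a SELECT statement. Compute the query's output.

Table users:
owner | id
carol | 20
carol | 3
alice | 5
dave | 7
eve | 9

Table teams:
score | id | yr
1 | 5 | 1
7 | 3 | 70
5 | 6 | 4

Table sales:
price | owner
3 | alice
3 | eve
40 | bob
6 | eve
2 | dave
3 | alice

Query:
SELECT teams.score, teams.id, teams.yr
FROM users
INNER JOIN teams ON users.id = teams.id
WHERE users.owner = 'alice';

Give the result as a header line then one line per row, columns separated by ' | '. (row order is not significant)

After JOIN teams (2 rows):
users.owner | users.id | teams.score | teams.id | teams.yr
carol | 3 | 7 | 3 | 70
alice | 5 | 1 | 5 | 1
After WHERE (1 rows):
users.owner | users.id | teams.score | teams.id | teams.yr
alice | 5 | 1 | 5 | 1
After SELECT (1 rows):
teams.score | teams.id | teams.yr
1 | 5 | 1

== RESULT ==
teams.score | teams.id | teams.yr
1 | 5 | 1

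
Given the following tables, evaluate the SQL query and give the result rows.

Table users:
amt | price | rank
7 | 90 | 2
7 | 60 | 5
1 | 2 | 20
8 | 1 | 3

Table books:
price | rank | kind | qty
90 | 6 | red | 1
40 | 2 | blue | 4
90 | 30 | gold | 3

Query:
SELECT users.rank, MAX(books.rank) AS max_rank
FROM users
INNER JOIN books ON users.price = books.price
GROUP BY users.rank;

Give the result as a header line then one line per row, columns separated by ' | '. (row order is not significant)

After JOIN books (2 rows):
users.amt | users.price | users.rank | books.price | books.rank | books.kind | books.qty
7 | 90 | 2 | 90 | 6 | red | 1
7 | 90 | 2 | 90 | 30 | gold | 3
After GROUP BY (1 rows):
users.rank | max_rank
2 | 30

== RESULT ==
users.rank | max_rank
2 | 30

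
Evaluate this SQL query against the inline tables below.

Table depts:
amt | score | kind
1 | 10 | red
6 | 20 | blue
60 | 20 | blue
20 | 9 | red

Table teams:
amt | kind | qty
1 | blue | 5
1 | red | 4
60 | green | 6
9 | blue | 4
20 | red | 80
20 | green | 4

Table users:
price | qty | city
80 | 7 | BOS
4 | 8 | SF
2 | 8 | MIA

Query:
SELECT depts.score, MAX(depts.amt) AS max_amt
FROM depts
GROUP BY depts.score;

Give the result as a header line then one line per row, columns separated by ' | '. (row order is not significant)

After GROUP BY (3 rows):
depts.score | max_amt
10 | 1
20 | 60
9 | 20

== RESULT ==
depts.score | max_amt
10 | 1
20 | 60
9 | 20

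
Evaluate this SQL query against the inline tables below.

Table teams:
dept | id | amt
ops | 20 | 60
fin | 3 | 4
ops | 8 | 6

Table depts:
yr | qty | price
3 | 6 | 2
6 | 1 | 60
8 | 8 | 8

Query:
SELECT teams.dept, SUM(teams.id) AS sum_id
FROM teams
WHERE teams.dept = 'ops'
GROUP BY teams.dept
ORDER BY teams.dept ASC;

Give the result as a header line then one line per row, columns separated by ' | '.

== RESULT ==
teams.dept | sum_id
ops | 28

Derivation:
After WHERE (2 rows):
teams.dept | teams.id | teams.amt
ops | 20 | 60
ops | 8 | 6
After GROUP BY (1 rows):
teams.dept | sum_id
ops | 28
After ORDER BY (1 rows):
teams.dept | sum_id
ops | 28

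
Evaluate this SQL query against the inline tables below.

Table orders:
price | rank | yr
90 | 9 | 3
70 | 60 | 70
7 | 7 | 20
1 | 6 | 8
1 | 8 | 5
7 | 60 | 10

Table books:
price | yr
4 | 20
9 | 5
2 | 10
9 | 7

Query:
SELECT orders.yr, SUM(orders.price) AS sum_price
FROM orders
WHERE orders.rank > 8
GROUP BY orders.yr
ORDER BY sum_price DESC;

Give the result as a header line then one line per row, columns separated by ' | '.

After WHERE (3 rows):
orders.price | orders.rank | orders.yr
90 | 9 | 3
70 | 60 | 70
7 | 60 | 10
After GROUP BY (3 rows):
orders.yr | sum_price
3 | 90
70 | 70
10 | 7
After ORDER BY (3 rows):
orders.yr | sum_price
3 | 90
70 | 70
10 | 7

== RESULT ==
orders.yr | sum_price
3 | 90
70 | 70
10 | 7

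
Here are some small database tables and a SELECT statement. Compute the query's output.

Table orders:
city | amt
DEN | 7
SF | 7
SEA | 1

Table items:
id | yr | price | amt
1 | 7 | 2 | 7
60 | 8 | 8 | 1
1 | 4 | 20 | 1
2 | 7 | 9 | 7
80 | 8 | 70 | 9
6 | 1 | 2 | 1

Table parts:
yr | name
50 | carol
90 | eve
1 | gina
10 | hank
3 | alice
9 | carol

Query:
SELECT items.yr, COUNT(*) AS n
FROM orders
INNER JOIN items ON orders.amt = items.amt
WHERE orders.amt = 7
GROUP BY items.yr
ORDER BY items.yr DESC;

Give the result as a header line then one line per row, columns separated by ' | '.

== RESULT ==
items.yr | n
7 | 4

Derivation:
After JOIN items (7 rows):
orders.city | orders.amt | items.id | items.yr | items.price | items.amt
DEN | 7 | 1 | 7 | 2 | 7
DEN | 7 | 2 | 7 | 9 | 7
SF | 7 | 1 | 7 | 2 | 7
SF | 7 | 2 | 7 | 9 | 7
SEA | 1 | 60 | 8 | 8 | 1
SEA | 1 | 1 | 4 | 20 | 1
SEA | 1 | 6 | 1 | 2 | 1
After WHERE (4 rows):
orders.city | orders.amt | items.id | items.yr | items.price | items.amt
DEN | 7 | 1 | 7 | 2 | 7
DEN | 7 | 2 | 7 | 9 | 7
SF | 7 | 1 | 7 | 2 | 7
SF | 7 | 2 | 7 | 9 | 7
After GROUP BY (1 rows):
items.yr | n
7 | 4
After ORDER BY (1 rows):
items.yr | n
7 | 4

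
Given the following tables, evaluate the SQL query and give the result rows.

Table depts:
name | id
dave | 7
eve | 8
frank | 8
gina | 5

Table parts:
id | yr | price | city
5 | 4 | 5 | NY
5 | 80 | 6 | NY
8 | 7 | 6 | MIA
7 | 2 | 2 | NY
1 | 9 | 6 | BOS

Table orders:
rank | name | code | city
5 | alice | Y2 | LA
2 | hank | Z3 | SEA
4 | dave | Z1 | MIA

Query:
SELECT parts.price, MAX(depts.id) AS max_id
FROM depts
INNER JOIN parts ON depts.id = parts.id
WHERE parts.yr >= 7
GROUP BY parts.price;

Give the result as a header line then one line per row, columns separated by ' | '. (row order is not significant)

After JOIN parts (5 rows):
depts.name | depts.id | parts.id | parts.yr | parts.price | parts.city
dave | 7 | 7 | 2 | 2 | NY
eve | 8 | 8 | 7 | 6 | MIA
frank | 8 | 8 | 7 | 6 | MIA
gina | 5 | 5 | 4 | 5 | NY
gina | 5 | 5 | 80 | 6 | NY
After WHERE (3 rows):
depts.name | depts.id | parts.id | parts.yr | parts.price | parts.city
eve | 8 | 8 | 7 | 6 | MIA
frank | 8 | 8 | 7 | 6 | MIA
gina | 5 | 5 | 80 | 6 | NY
After GROUP BY (1 rows):
parts.price | max_id
6 | 8

== RESULT ==
parts.price | max_id
6 | 8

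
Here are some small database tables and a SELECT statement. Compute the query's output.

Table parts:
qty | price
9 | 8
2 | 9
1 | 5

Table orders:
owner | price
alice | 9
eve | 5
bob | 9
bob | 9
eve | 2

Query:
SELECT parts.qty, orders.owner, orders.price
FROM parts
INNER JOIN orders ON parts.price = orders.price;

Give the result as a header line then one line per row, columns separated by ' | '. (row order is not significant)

== RESULT ==
parts.qty | orders.owner | orders.price
2 | alice | 9
2 | bob | 9
2 | bob | 9
1 | eve | 5

Derivation:
After JOIN orders (4 rows):
parts.qty | parts.price | orders.owner | orders.price
2 | 9 | alice | 9
2 | 9 | bob | 9
2 | 9 | bob | 9
1 | 5 | eve | 5
After SELECT (4 rows):
parts.qty | orders.owner | orders.price
2 | alice | 9
2 | bob | 9
2 | bob | 9
1 | eve | 5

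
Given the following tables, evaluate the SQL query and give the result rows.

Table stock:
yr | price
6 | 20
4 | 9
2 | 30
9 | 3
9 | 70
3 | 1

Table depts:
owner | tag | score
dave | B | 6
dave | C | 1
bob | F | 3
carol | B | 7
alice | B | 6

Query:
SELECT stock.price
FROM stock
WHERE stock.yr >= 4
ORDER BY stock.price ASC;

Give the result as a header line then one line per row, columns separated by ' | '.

After WHERE (4 rows):
stock.yr | stock.price
6 | 20
4 | 9
9 | 3
9 | 70
After SELECT (4 rows):
stock.price
20
9
3
70
After ORDER BY (4 rows):
stock.price
3
9
20
70

== RESULT ==
stock.price
3
9
20
70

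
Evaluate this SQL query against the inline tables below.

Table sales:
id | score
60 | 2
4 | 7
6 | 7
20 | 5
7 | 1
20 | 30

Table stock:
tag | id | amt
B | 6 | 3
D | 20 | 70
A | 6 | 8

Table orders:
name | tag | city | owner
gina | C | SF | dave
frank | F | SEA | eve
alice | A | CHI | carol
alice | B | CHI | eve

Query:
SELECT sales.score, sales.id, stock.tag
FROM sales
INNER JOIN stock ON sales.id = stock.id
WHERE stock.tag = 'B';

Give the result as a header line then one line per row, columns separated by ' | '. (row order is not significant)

After JOIN stock (4 rows):
sales.id | sales.score | stock.tag | stock.id | stock.amt
6 | 7 | B | 6 | 3
6 | 7 | A | 6 | 8
20 | 5 | D | 20 | 70
20 | 30 | D | 20 | 70
After WHERE (1 rows):
sales.id | sales.score | stock.tag | stock.id | stock.amt
6 | 7 | B | 6 | 3
After SELECT (1 rows):
sales.score | sales.id | stock.tag
7 | 6 | B

== RESULT ==
sales.score | sales.id | stock.tag
7 | 6 | B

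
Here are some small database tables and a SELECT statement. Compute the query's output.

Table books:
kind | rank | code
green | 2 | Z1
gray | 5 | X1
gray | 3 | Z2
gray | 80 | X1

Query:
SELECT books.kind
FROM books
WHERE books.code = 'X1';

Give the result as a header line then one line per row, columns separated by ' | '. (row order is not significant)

== RESULT ==
books.kind
gray
gray

Derivation:
After WHERE (2 rows):
books.kind | books.rank | books.code
gray | 5 | X1
gray | 80 | X1
After SELECT (2 rows):
books.kind
gray
gray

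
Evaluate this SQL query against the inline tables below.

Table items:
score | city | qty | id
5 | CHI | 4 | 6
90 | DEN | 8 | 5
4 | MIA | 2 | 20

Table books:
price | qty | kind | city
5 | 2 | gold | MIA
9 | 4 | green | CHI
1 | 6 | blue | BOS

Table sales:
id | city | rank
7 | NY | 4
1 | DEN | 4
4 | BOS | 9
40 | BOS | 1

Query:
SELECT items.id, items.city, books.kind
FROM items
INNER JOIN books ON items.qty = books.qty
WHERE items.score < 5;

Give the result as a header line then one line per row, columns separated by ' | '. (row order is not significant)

After JOIN books (2 rows):
items.score | items.city | items.qty | items.id | books.price | books.qty | books.kind | books.city
5 | CHI | 4 | 6 | 9 | 4 | green | CHI
4 | MIA | 2 | 20 | 5 | 2 | gold | MIA
After WHERE (1 rows):
items.score | items.city | items.qty | items.id | books.price | books.qty | books.kind | books.city
4 | MIA | 2 | 20 | 5 | 2 | gold | MIA
After SELECT (1 rows):
items.id | items.city | books.kind
20 | MIA | gold

== RESULT ==
items.id | items.city | books.kind
20 | MIA | gold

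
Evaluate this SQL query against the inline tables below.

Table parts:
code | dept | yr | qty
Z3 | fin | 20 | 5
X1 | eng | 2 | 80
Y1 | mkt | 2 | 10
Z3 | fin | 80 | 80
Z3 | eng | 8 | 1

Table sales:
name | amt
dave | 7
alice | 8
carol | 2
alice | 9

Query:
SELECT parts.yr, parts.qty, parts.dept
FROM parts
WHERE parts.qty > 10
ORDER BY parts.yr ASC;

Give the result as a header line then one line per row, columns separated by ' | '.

After WHERE (2 rows):
parts.code | parts.dept | parts.yr | parts.qty
X1 | eng | 2 | 80
Z3 | fin | 80 | 80
After SELECT (2 rows):
parts.yr | parts.qty | parts.dept
2 | 80 | eng
80 | 80 | fin
After ORDER BY (2 rows):
parts.yr | parts.qty | parts.dept
2 | 80 | eng
80 | 80 | fin

== RESULT ==
parts.yr | parts.qty | parts.dept
2 | 80 | eng
80 | 80 | fin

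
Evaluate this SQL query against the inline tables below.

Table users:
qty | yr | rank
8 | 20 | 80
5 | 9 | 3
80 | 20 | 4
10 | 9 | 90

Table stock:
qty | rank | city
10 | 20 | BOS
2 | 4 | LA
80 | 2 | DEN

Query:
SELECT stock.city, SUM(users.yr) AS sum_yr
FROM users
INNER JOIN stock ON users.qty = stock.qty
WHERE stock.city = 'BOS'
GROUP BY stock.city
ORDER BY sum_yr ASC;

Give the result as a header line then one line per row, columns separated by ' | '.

== RESULT ==
stock.city | sum_yr
BOS | 9

Derivation:
After JOIN stock (2 rows):
users.qty | users.yr | users.rank | stock.qty | stock.rank | stock.city
80 | 20 | 4 | 80 | 2 | DEN
10 | 9 | 90 | 10 | 20 | BOS
After WHERE (1 rows):
users.qty | users.yr | users.rank | stock.qty | stock.rank | stock.city
10 | 9 | 90 | 10 | 20 | BOS
After GROUP BY (1 rows):
stock.city | sum_yr
BOS | 9
After ORDER BY (1 rows):
stock.city | sum_yr
BOS | 9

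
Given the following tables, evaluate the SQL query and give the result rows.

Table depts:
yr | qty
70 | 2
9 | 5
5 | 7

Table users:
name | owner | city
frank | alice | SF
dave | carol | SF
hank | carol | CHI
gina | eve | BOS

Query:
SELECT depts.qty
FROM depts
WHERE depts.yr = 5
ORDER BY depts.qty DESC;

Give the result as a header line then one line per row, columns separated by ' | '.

== RESULT ==
depts.qty
7

Derivation:
After WHERE (1 rows):
depts.yr | depts.qty
5 | 7
After SELECT (1 rows):
depts.qty
7
After ORDER BY (1 rows):
depts.qty
7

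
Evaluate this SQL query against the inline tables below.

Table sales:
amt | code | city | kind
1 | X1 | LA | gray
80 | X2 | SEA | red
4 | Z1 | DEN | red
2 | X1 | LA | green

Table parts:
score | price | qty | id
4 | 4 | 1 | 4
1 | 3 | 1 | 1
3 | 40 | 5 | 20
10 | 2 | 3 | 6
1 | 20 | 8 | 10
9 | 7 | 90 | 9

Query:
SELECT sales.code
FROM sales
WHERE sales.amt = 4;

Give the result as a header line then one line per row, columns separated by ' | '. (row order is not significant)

== RESULT ==
sales.code
Z1

Derivation:
After WHERE (1 rows):
sales.amt | sales.code | sales.city | sales.kind
4 | Z1 | DEN | red
After SELECT (1 rows):
sales.code
Z1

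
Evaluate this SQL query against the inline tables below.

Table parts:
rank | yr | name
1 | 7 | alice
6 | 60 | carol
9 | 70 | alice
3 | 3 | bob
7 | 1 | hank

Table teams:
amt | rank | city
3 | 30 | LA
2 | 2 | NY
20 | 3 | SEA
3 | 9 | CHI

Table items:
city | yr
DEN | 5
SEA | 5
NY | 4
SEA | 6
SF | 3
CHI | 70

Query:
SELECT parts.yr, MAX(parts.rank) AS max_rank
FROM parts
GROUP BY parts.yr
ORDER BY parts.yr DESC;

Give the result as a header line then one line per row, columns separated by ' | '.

== RESULT ==
parts.yr | max_rank
70 | 9
60 | 6
7 | 1
3 | 3
1 | 7

Derivation:
After GROUP BY (5 rows):
parts.yr | max_rank
7 | 1
60 | 6
70 | 9
3 | 3
1 | 7
After ORDER BY (5 rows):
parts.yr | max_rank
70 | 9
60 | 6
7 | 1
3 | 3
1 | 7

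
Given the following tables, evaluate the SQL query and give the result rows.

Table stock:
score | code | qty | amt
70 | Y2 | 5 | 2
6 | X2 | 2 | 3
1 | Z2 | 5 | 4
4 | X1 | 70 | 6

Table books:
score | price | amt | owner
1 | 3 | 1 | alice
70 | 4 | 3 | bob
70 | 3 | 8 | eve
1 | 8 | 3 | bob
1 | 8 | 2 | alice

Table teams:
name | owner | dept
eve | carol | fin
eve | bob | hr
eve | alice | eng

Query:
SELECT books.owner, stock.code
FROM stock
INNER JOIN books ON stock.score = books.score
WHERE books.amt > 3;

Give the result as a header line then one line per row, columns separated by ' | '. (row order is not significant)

== RESULT ==
books.owner | stock.code
eve | Y2

Derivation:
After JOIN books (5 rows):
stock.score | stock.code | stock.qty | stock.amt | books.score | books.price | books.amt | books.owner
70 | Y2 | 5 | 2 | 70 | 4 | 3 | bob
70 | Y2 | 5 | 2 | 70 | 3 | 8 | eve
1 | Z2 | 5 | 4 | 1 | 3 | 1 | alice
1 | Z2 | 5 | 4 | 1 | 8 | 3 | bob
1 | Z2 | 5 | 4 | 1 | 8 | 2 | alice
After WHERE (1 rows):
stock.score | stock.code | stock.qty | stock.amt | books.score | books.price | books.amt | books.owner
70 | Y2 | 5 | 2 | 70 | 3 | 8 | eve
After SELECT (1 rows):
books.owner | stock.code
eve | Y2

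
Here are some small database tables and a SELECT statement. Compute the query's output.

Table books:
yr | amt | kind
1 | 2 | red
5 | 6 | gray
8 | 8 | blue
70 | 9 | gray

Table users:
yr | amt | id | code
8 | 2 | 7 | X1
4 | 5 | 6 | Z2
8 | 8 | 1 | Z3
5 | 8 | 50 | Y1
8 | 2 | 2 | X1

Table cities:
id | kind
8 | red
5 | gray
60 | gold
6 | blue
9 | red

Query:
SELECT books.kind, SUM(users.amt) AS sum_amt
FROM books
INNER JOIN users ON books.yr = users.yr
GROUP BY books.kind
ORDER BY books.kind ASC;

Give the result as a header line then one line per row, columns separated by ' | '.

After JOIN users (4 rows):
books.yr | books.amt | books.kind | users.yr | users.amt | users.id | users.code
5 | 6 | gray | 5 | 8 | 50 | Y1
8 | 8 | blue | 8 | 2 | 7 | X1
8 | 8 | blue | 8 | 8 | 1 | Z3
8 | 8 | blue | 8 | 2 | 2 | X1
After GROUP BY (2 rows):
books.kind | sum_amt
gray | 8
blue | 12
After ORDER BY (2 rows):
books.kind | sum_amt
blue | 12
gray | 8

== RESULT ==
books.kind | sum_amt
blue | 12
gray | 8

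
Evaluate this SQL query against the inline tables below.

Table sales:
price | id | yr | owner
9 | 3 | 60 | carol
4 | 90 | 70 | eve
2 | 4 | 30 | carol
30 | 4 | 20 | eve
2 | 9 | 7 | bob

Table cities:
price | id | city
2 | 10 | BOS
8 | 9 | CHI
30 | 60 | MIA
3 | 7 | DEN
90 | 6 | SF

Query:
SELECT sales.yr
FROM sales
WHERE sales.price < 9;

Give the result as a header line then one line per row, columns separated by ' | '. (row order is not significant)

== RESULT ==
sales.yr
70
30
7

Derivation:
After WHERE (3 rows):
sales.price | sales.id | sales.yr | sales.owner
4 | 90 | 70 | eve
2 | 4 | 30 | carol
2 | 9 | 7 | bob
After SELECT (3 rows):
sales.yr
70
30
7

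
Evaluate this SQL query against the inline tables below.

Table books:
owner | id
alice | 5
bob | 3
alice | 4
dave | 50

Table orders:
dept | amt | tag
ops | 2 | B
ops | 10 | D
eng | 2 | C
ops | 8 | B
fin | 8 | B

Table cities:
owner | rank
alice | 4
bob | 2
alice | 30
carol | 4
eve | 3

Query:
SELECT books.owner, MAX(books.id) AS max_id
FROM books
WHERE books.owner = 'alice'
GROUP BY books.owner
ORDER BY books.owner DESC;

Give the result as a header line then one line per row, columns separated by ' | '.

== RESULT ==
books.owner | max_id
alice | 5

Derivation:
After WHERE (2 rows):
books.owner | books.id
alice | 5
alice | 4
After GROUP BY (1 rows):
books.owner | max_id
alice | 5
After ORDER BY (1 rows):
books.owner | max_id
alice | 5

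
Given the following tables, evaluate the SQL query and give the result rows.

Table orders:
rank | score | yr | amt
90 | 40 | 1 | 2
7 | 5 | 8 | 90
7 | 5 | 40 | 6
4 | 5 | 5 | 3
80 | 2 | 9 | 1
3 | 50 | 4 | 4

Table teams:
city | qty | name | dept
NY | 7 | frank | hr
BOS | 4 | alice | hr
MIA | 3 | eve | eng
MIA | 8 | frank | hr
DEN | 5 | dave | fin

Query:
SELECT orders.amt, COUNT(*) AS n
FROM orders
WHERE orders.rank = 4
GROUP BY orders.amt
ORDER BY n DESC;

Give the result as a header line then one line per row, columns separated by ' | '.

After WHERE (1 rows):
orders.rank | orders.score | orders.yr | orders.amt
4 | 5 | 5 | 3
After GROUP BY (1 rows):
orders.amt | n
3 | 1
After ORDER BY (1 rows):
orders.amt | n
3 | 1

== RESULT ==
orders.amt | n
3 | 1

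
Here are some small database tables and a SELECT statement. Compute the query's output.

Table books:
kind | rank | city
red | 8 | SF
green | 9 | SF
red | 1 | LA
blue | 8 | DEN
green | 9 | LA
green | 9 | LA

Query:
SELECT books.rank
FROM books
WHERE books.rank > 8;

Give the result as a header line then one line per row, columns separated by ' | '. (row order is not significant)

After WHERE (3 rows):
books.kind | books.rank | books.city
green | 9 | SF
green | 9 | LA
green | 9 | LA
After SELECT (3 rows):
books.rank
9
9
9

== RESULT ==
books.rank
9
9
9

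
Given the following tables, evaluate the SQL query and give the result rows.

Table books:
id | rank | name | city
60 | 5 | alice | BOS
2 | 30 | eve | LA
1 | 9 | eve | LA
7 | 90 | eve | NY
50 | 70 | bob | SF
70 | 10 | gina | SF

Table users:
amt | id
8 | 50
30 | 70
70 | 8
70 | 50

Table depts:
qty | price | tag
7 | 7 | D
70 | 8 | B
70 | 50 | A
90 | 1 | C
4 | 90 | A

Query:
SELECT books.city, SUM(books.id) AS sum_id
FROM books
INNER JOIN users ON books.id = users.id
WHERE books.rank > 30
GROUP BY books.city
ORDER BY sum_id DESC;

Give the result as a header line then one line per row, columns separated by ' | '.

After JOIN users (3 rows):
books.id | books.rank | books.name | books.city | users.amt | users.id
50 | 70 | bob | SF | 8 | 50
50 | 70 | bob | SF | 70 | 50
70 | 10 | gina | SF | 30 | 70
After WHERE (2 rows):
books.id | books.rank | books.name | books.city | users.amt | users.id
50 | 70 | bob | SF | 8 | 50
50 | 70 | bob | SF | 70 | 50
After GROUP BY (1 rows):
books.city | sum_id
SF | 100
After ORDER BY (1 rows):
books.city | sum_id
SF | 100

== RESULT ==
books.city | sum_id
SF | 100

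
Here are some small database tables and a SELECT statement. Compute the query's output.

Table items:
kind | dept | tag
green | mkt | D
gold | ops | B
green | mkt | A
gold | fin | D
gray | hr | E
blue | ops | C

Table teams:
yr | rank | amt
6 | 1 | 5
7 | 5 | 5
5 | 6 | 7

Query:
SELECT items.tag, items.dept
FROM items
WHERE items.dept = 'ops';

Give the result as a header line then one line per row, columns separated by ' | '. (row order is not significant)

== RESULT ==
items.tag | items.dept
B | ops
C | ops

Derivation:
After WHERE (2 rows):
items.kind | items.dept | items.tag
gold | ops | B
blue | ops | C
After SELECT (2 rows):
items.tag | items.dept
B | ops
C | ops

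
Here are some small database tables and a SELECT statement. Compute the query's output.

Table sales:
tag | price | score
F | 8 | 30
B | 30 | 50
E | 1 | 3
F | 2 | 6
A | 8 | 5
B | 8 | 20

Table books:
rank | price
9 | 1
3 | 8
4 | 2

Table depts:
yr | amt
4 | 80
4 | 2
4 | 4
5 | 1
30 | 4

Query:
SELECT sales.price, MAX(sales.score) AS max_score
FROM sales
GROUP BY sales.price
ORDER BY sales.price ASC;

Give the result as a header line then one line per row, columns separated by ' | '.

== RESULT ==
sales.price | max_score
1 | 3
2 | 6
8 | 30
30 | 50

Derivation:
After GROUP BY (4 rows):
sales.price | max_score
8 | 30
30 | 50
1 | 3
2 | 6
After ORDER BY (4 rows):
sales.price | max_score
1 | 3
2 | 6
8 | 30
30 | 50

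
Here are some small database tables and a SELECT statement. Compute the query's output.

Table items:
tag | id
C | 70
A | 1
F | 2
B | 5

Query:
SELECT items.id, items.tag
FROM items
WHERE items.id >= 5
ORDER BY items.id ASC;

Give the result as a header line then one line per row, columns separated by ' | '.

== RESULT ==
items.id | items.tag
5 | B
70 | C

Derivation:
After WHERE (2 rows):
items.tag | items.id
C | 70
B | 5
After SELECT (2 rows):
items.id | items.tag
70 | C
5 | B
After ORDER BY (2 rows):
items.id | items.tag
5 | B
70 | C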